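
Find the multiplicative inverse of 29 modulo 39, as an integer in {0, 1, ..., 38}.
Apply the extended Euclidean algorithm to (39, 29), tracking rows (r, s, t) with s·39 + t·29 = r. Each division r_prev = q·r_cur + r_new produces the new row as (previous row) − q·(current row):
  row A: (39, 1, 0)   [1·39 + 0·29 = 39]
  row B: (29, 0, 1)   [0·39 + 1·29 = 29]
  39 = 1·29 + 10   → row C = row A − 1·row B = (10, 1, −1)   [check: 1·39 − 1·29 = 10]
  29 = 2·10 + 9   → row D = row B − 2·row C = (9, −2, 3)   [check: −2·39 + 3·29 = 9]
  10 = 1·9 + 1   → row E = row C − 1·row D = (1, 3, −4)   [check: 3·39 − 4·29 = 1]
  9 = 9·1 + 0   → remainder 0, stop. gcd = 1 (last nonzero row E).
The gcd is 1, so 29 is invertible mod 39. The last nonzero row gives 3·39 − 4·29 = 1, so t = −4. So 29^(−1) ≡ −4 ≡ 35 (mod 39). Verify: 29 · 35 = 1015 ≡ 1 (mod 39). ✓

Final answer: 29^(−1) ≡ 35 (mod 39)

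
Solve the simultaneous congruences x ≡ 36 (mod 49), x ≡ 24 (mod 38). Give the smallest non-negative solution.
x ≡ 1506 (mod 1862); the representative in [0, 1862) is 1506

The moduli 49, 38 are pairwise coprime, so by the CRT there is a unique solution mod 49·38 = 1862.
Solve by successive substitution. Start with x ≡ 36 (mod 49).
  Combine with x ≡ 24 (mod 38): write x = 36 + 49·t and require 36 + 49·t ≡ 24 (mod 38), i.e. 49·t ≡ 24 − 36 ≡ 26 (mod 38). Since 49^(−1) ≡ 7 (mod 38) (49 ≡ 11 (mod 38)), t ≡ 7·26 ≡ 30 (mod 38). So x ≡ 36 + 49·30 = 1506 (mod 1862).
Unique solution in [0, 1862): x = 1506.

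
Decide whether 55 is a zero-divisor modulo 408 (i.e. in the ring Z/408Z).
NO

gcd(55, 408) = 1, so 55 is a unit in Z/408Z (it has a multiplicative inverse). A unit cannot be a zero-divisor: if 55·b ≡ 0 then multiplying both sides by 55^(−1) gives b ≡ 0. So 55 is not a zero-divisor.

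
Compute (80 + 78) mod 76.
Reduce the summands first: 80 ≡ 4, 78 ≡ 2 (mod 76), so 80 + 78 ≡ 4 + 2 (mod 76). 4 + 2 = 6; 6 = 0·76 + 6, so (80 + 78) mod 76 = 6.

Final answer: 6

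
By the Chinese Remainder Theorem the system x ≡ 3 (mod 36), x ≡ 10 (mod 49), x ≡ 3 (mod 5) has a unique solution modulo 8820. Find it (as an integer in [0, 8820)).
x ≡ 3783 (mod 8820); the representative in [0, 8820) is 3783

The moduli 36, 49, 5 are pairwise coprime, so by the CRT there is a unique solution mod 36·49·5 = 8820.
Solve by successive substitution. Start with x ≡ 3 (mod 36).
  Combine with x ≡ 10 (mod 49): write x = 3 + 36·t and require 3 + 36·t ≡ 10 (mod 49), i.e. 36·t ≡ 10 − 3 ≡ 7 (mod 49). Since 36^(−1) ≡ 15 (mod 49), t ≡ 15·7 ≡ 7 (mod 49). So x ≡ 3 + 36·7 = 255 (mod 1764).
  Combine with x ≡ 3 (mod 5): write x = 255 + 1764·t and require 255 + 1764·t ≡ 3 (mod 5), i.e. 1764·t ≡ 3 − 255 ≡ 3 (mod 5). Since 1764^(−1) ≡ 4 (mod 5) (1764 ≡ 4 (mod 5)), t ≡ 4·3 ≡ 2 (mod 5). So x ≡ 255 + 1764·2 = 3783 (mod 8820).
Unique solution in [0, 8820): x = 3783.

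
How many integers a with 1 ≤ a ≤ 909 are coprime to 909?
The number of a ∈ {1, ..., 909} with gcd(a, 909) = 1 is by definition Euler's totient φ(909). φ is multiplicative, with φ(p^e) = p^e − p^(e−1). Factorise 909 = 3^2 · 101. Then
  φ(909) = (3^2 − 3^1) · (101 − 1) = 6 · 100 = 600.
So there are 600 such integers.

Final answer: 600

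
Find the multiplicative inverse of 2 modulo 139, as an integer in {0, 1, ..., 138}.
2^(−1) ≡ 70 (mod 139)

Apply the extended Euclidean algorithm to (139, 2), tracking rows (r, s, t) with s·139 + t·2 = r. Each division r_prev = q·r_cur + r_new produces the new row as (previous row) − q·(current row):
  row A: (139, 1, 0)   [1·139 + 0·2 = 139]
  row B: (2, 0, 1)   [0·139 + 1·2 = 2]
  139 = 69·2 + 1   → row C = row A − 69·row B = (1, 1, −69)   [check: 1·139 − 69·2 = 1]
  2 = 2·1 + 0   → remainder 0, stop. gcd = 1 (last nonzero row C).
The gcd is 1, so 2 is invertible mod 139. The last nonzero row gives 1·139 − 69·2 = 1, so t = −69. So 2^(−1) ≡ −69 ≡ 70 (mod 139). Verify: 2 · 70 = 140 ≡ 1 (mod 139). ✓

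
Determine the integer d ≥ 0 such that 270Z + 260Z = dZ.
In the PID Z, (a, b) is generated by gcd(a, b). Compute gcd(270, 260) with the extended Euclidean algorithm, tracking rows (r, s, t) with s·270 + t·260 = r:
  row A: (270, 1, 0)   [1·270 + 0·260 = 270]
  row B: (260, 0, 1)   [0·270 + 1·260 = 260]
  270 = 1·260 + 10   → row C = row A − 1·row B = (10, 1, −1)   [check: 1·270 − 1·260 = 10]
  260 = 26·10 + 0   → remainder 0, stop. gcd = 10 (last nonzero row C).
So gcd(270, 260) = 10, with Bézout identity 1·270 − 1·260 = 10. Containment (⊇): the Bézout identity exhibits 10 as an element of (270, 260), giving (10) ⊆ (270, 260). Containment (⊆): since 10 | 270 and 10 | 260 (270 = 10·27, 260 = 10·26), every Z-linear combination of 270 and 260 is divisible by 10, so (270, 260) ⊆ (10). Therefore (270, 260) = (10), d = 10.

Final answer: (270, 260) = (10); d = 10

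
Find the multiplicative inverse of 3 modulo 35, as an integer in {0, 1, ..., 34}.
Apply the extended Euclidean algorithm to (35, 3), tracking rows (r, s, t) with s·35 + t·3 = r. Each division r_prev = q·r_cur + r_new produces the new row as (previous row) − q·(current row):
  row A: (35, 1, 0)   [1·35 + 0·3 = 35]
  row B: (3, 0, 1)   [0·35 + 1·3 = 3]
  35 = 11·3 + 2   → row C = row A − 11·row B = (2, 1, −11)   [check: 1·35 − 11·3 = 2]
  3 = 1·2 + 1   → row D = row B − 1·row C = (1, −1, 12)   [check: −1·35 + 12·3 = 1]
  2 = 2·1 + 0   → remainder 0, stop. gcd = 1 (last nonzero row D).
The gcd is 1, so 3 is invertible mod 35. The last nonzero row gives −1·35 + 12·3 = 1, so t = 12. So 3^(−1) ≡ 12 (mod 35). Verify: 3 · 12 = 36 ≡ 1 (mod 35). ✓

Final answer: 3^(−1) ≡ 12 (mod 35)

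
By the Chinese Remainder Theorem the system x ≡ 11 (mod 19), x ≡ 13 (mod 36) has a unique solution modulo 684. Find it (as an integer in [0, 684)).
x ≡ 49 (mod 684); the representative in [0, 684) is 49

The moduli 19, 36 are pairwise coprime, so by the CRT there is a unique solution mod 19·36 = 684.
Solve by successive substitution. Start with x ≡ 11 (mod 19).
  Combine with x ≡ 13 (mod 36): write x = 11 + 19·t and require 11 + 19·t ≡ 13 (mod 36), i.e. 19·t ≡ 13 − 11 ≡ 2 (mod 36). Since 19^(−1) ≡ 19 (mod 36), t ≡ 19·2 ≡ 2 (mod 36). So x ≡ 11 + 19·2 = 49 (mod 684).
Unique solution in [0, 684): x = 49.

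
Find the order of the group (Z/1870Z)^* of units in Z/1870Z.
|(Z/1870Z)^*| = 640

(Z/1870Z)^* consists of the classes a with gcd(a, 1870) = 1, so its order is φ(1870). φ is multiplicative, with φ(p^e) = p^e − p^(e−1). Factorise 1870 = 2 · 5 · 11 · 17. Then
  φ(1870) = (2 − 1) · (5 − 1) · (11 − 1) · (17 − 1) = 1 · 4 · 10 · 16 = 640.
Thus |(Z/1870Z)^*| = 640.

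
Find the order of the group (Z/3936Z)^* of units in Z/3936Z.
(Z/3936Z)^* consists of the classes a with gcd(a, 3936) = 1, so its order is φ(3936). φ is multiplicative, with φ(p^e) = p^e − p^(e−1). Factorise 3936 = 2^5 · 3 · 41. Then
  φ(3936) = (2^5 − 2^4) · (3 − 1) · (41 − 1) = 16 · 2 · 40 = 1280.
Thus |(Z/3936Z)^*| = 1280.

Final answer: |(Z/3936Z)^*| = 1280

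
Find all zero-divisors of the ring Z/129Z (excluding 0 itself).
An element a ∈ Z/129Z (with a ≠ 0) is a zero-divisor iff gcd(a, 129) > 1 (because a is a unit precisely when gcd(a, n) = 1, and in Z/nZ every nonzero, non-unit element is a zero-divisor). Scan a = 1, ..., 128 and keep those with gcd(a, 129) > 1:
  gcd(3, 129) = 3, gcd(6, 129) = 3, gcd(9, 129) = 3, gcd(12, 129) = 3, gcd(15, 129) = 3, gcd(18, 129) = 3, gcd(21, 129) = 3, gcd(24, 129) = 3, gcd(27, 129) = 3, gcd(30, 129) = 3, gcd(33, 129) = 3, gcd(36, 129) = 3, gcd(39, 129) = 3, gcd(42, 129) = 3, gcd(43, 129) = 43, gcd(45, 129) = 3, gcd(48, 129) = 3, gcd(51, 129) = 3, gcd(54, 129) = 3, gcd(57, 129) = 3, gcd(60, 129) = 3, gcd(63, 129) = 3, gcd(66, 129) = 3, gcd(69, 129) = 3, gcd(72, 129) = 3, gcd(75, 129) = 3, gcd(78, 129) = 3, gcd(81, 129) = 3, gcd(84, 129) = 3, gcd(86, 129) = 43, gcd(87, 129) = 3, gcd(90, 129) = 3, gcd(93, 129) = 3, gcd(96, 129) = 3, gcd(99, 129) = 3, gcd(102, 129) = 3, gcd(105, 129) = 3, gcd(108, 129) = 3, gcd(111, 129) = 3, gcd(114, 129) = 3, gcd(117, 129) = 3, gcd(120, 129) = 3, gcd(123, 129) = 3, gcd(126, 129) = 3.
All other a ∈ {1, ..., 128} have gcd(a, 129) = 1 and are units. So the nonzero zero-divisors are exactly the 44 values of a appearing in this scan.

Final answer: nonzero zero-divisors of Z/129Z = {3, 6, 9, 12, 15, 18, 21, 24, 27, 30, 33, 36, 39, 42, 43, 45, 48, 51, 54, 57, 60, 63, 66, 69, 72, 75, 78, 81, 84, 86, 87, 90, 93, 96, 99, 102, 105, 108, 111, 114, 117, 120, 123, 126}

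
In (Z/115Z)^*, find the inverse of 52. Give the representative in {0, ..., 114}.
52^(−1) ≡ 73 (mod 115)

Apply the extended Euclidean algorithm to (115, 52), tracking rows (r, s, t) with s·115 + t·52 = r. Each division r_prev = q·r_cur + r_new produces the new row as (previous row) − q·(current row):
  row A: (115, 1, 0)   [1·115 + 0·52 = 115]
  row B: (52, 0, 1)   [0·115 + 1·52 = 52]
  115 = 2·52 + 11   → row C = row A − 2·row B = (11, 1, −2)   [check: 1·115 − 2·52 = 11]
  52 = 4·11 + 8   → row D = row B − 4·row C = (8, −4, 9)   [check: −4·115 + 9·52 = 8]
  11 = 1·8 + 3   → row E = row C − 1·row D = (3, 5, −11)   [check: 5·115 − 11·52 = 3]
  8 = 2·3 + 2   → row F = row D − 2·row E = (2, −14, 31)   [check: −14·115 + 31·52 = 2]
  3 = 1·2 + 1   → row G = row E − 1·row F = (1, 19, −42)   [check: 19·115 − 42·52 = 1]
  2 = 2·1 + 0   → remainder 0, stop. gcd = 1 (last nonzero row G).
The gcd is 1, so 52 is invertible mod 115. The last nonzero row gives 19·115 − 42·52 = 1, so t = −42. So 52^(−1) ≡ −42 ≡ 73 (mod 115). Verify: 52 · 73 = 3796 ≡ 1 (mod 115). ✓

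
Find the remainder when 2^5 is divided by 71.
Use repeated squaring. Binary(5) = 101. Walk through the bits of the exponent 5 left-to-right: at each bit after the leading one, square the running value, then multiply by 2 if the bit is 1 (always reducing mod 71):
  bit 1 = 1 (leading): start with 2.
  bit 2 = 0: square 2^2 = 4 (mod 71).
  bit 3 = 1: square 4^2 = 16; bit is 1, so multiply 16·2 = 32 (mod 71).
Final value: 2^5 ≡ 32 (mod 71).

Final answer: 32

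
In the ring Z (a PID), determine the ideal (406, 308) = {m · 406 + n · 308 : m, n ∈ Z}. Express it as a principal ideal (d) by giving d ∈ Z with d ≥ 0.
(406, 308) = (14); d = 14

In the PID Z, (a, b) is generated by gcd(a, b). Compute gcd(406, 308) with the extended Euclidean algorithm, tracking rows (r, s, t) with s·406 + t·308 = r:
  row A: (406, 1, 0)   [1·406 + 0·308 = 406]
  row B: (308, 0, 1)   [0·406 + 1·308 = 308]
  406 = 1·308 + 98   → row C = row A − 1·row B = (98, 1, −1)   [check: 1·406 − 1·308 = 98]
  308 = 3·98 + 14   → row D = row B − 3·row C = (14, −3, 4)   [check: −3·406 + 4·308 = 14]
  98 = 7·14 + 0   → remainder 0, stop. gcd = 14 (last nonzero row D).
So gcd(406, 308) = 14, with Bézout identity −3·406 + 4·308 = 14. Containment (⊇): the Bézout identity exhibits 14 as an element of (406, 308), giving (14) ⊆ (406, 308). Containment (⊆): since 14 | 406 and 14 | 308 (406 = 14·29, 308 = 14·22), every Z-linear combination of 406 and 308 is divisible by 14, so (406, 308) ⊆ (14). Therefore (406, 308) = (14), d = 14.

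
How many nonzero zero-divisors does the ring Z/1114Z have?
In Z/1114Z each nonzero element is either a unit (gcd with 1114 is 1) or a zero-divisor (gcd > 1). The number of units is φ(1114): factorise 1114 = 2 · 557, so φ(1114) = (2 − 1) · (557 − 1) = 1 · 556 = 556. The nonzero elements number 1114 − 1 = 1113. Hence the nonzero zero-divisors number 1113 − 556 = 557.

Final answer: Z/1114Z has 557 nonzero zero-divisors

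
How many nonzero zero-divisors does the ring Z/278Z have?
In Z/278Z each nonzero element is either a unit (gcd with 278 is 1) or a zero-divisor (gcd > 1). The number of units is φ(278): factorise 278 = 2 · 139, so φ(278) = (2 − 1) · (139 − 1) = 1 · 138 = 138. The nonzero elements number 278 − 1 = 277. Hence the nonzero zero-divisors number 277 − 138 = 139.

Final answer: Z/278Z has 139 nonzero zero-divisors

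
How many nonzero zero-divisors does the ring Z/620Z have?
In Z/620Z each nonzero element is either a unit (gcd with 620 is 1) or a zero-divisor (gcd > 1). The number of units is φ(620): factorise 620 = 2^2 · 5 · 31, so φ(620) = (2^2 − 2^1) · (5 − 1) · (31 − 1) = 2 · 4 · 30 = 240. The nonzero elements number 620 − 1 = 619. Hence the nonzero zero-divisors number 619 − 240 = 379.

Final answer: Z/620Z has 379 nonzero zero-divisors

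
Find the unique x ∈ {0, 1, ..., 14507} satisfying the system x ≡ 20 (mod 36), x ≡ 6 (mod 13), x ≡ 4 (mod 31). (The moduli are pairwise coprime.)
The moduli 36, 13, 31 are pairwise coprime, so by the CRT there is a unique solution mod 36·13·31 = 14508.
Solve by successive substitution. Start with x ≡ 20 (mod 36).
  Combine with x ≡ 6 (mod 13): write x = 20 + 36·t and require 20 + 36·t ≡ 6 (mod 13), i.e. 36·t ≡ 6 − 20 ≡ 12 (mod 13). Since 36^(−1) ≡ 4 (mod 13) (36 ≡ 10 (mod 13)), t ≡ 4·12 ≡ 9 (mod 13). So x ≡ 20 + 36·9 = 344 (mod 468).
  Combine with x ≡ 4 (mod 31): write x = 344 + 468·t and require 344 + 468·t ≡ 4 (mod 31), i.e. 468·t ≡ 4 − 344 ≡ 1 (mod 31). Since 468^(−1) ≡ 21 (mod 31) (468 ≡ 3 (mod 31)), t ≡ 21·1 ≡ 21 (mod 31). So x ≡ 344 + 468·21 = 10172 (mod 14508).
Unique solution in [0, 14508): x = 10172.

Final answer: x ≡ 10172 (mod 14508); the representative in [0, 14508) is 10172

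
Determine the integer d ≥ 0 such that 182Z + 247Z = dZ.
(182, 247) = (13); d = 13

In the PID Z, (a, b) is generated by gcd(a, b). Compute gcd(247, 182) with the extended Euclidean algorithm, tracking rows (r, s, t) with s·247 + t·182 = r:
  row A: (247, 1, 0)   [1·247 + 0·182 = 247]
  row B: (182, 0, 1)   [0·247 + 1·182 = 182]
  247 = 1·182 + 65   → row C = row A − 1·row B = (65, 1, −1)   [check: 1·247 − 1·182 = 65]
  182 = 2·65 + 52   → row D = row B − 2·row C = (52, −2, 3)   [check: −2·247 + 3·182 = 52]
  65 = 1·52 + 13   → row E = row C − 1·row D = (13, 3, −4)   [check: 3·247 − 4·182 = 13]
  52 = 4·13 + 0   → remainder 0, stop. gcd = 13 (last nonzero row E).
So gcd(182, 247) = 13, with Bézout identity 3·247 − 4·182 = 13. Containment (⊇): the Bézout identity exhibits 13 as an element of (182, 247), giving (13) ⊆ (182, 247). Containment (⊆): since 13 | 182 and 13 | 247 (182 = 13·14, 247 = 13·19), every Z-linear combination of 182 and 247 is divisible by 13, so (182, 247) ⊆ (13). Therefore (182, 247) = (13), d = 13.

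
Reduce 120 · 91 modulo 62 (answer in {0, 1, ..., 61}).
Reduce the factors first: 120 ≡ 58, 91 ≡ 29 (mod 62), so 120 · 91 ≡ 58 · 29 (mod 62). 58 · 29 = 1682. Dividing by 62: 1682 = 27·62 + 8. So (120 · 91) mod 62 = 8.

Final answer: 8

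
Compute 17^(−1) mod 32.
17^(−1) ≡ 17 (mod 32)

Apply the extended Euclidean algorithm to (32, 17), tracking rows (r, s, t) with s·32 + t·17 = r. Each division r_prev = q·r_cur + r_new produces the new row as (previous row) − q·(current row):
  row A: (32, 1, 0)   [1·32 + 0·17 = 32]
  row B: (17, 0, 1)   [0·32 + 1·17 = 17]
  32 = 1·17 + 15   → row C = row A − 1·row B = (15, 1, −1)   [check: 1·32 − 1·17 = 15]
  17 = 1·15 + 2   → row D = row B − 1·row C = (2, −1, 2)   [check: −1·32 + 2·17 = 2]
  15 = 7·2 + 1   → row E = row C − 7·row D = (1, 8, −15)   [check: 8·32 − 15·17 = 1]
  2 = 2·1 + 0   → remainder 0, stop. gcd = 1 (last nonzero row E).
The gcd is 1, so 17 is invertible mod 32. The last nonzero row gives 8·32 − 15·17 = 1, so t = −15. So 17^(−1) ≡ −15 ≡ 17 (mod 32). Verify: 17 · 17 = 289 ≡ 1 (mod 32). ✓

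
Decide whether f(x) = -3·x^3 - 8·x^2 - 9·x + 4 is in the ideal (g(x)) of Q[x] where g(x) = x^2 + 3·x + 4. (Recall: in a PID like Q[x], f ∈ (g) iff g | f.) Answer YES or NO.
In Q[x] the ideal (g) consists of all multiples of g, so f ∈ (g) iff g | f, i.e. iff the remainder of f on division by g is 0. Divide f by g (g is monic, so eliminate the leading term of the running remainder at each step):
  leading term -3·x^3: subtract (-3·x)·g(x) = -3·x^3 - 9·x^2 - 12·x, leaving x^2 + 3·x + 4
  leading term x^2: subtract (1)·g(x) = x^2 + 3·x + 4, leaving 0
The remainder is 0, so f(x) = g(x) · h(x) with h(x) = 1 - 3·x. Hence g | f, i.e. f ∈ (g).

Final answer: YES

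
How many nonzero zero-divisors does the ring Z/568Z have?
In Z/568Z each nonzero element is either a unit (gcd with 568 is 1) or a zero-divisor (gcd > 1). The number of units is φ(568): factorise 568 = 2^3 · 71, so φ(568) = (2^3 − 2^2) · (71 − 1) = 4 · 70 = 280. The nonzero elements number 568 − 1 = 567. Hence the nonzero zero-divisors number 567 − 280 = 287.

Final answer: Z/568Z has 287 nonzero zero-divisors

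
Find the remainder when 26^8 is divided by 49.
Use repeated squaring. Binary(8) = 1000. Walk through the bits of the exponent 8 left-to-right: at each bit after the leading one, square the running value, then multiply by 26 if the bit is 1 (always reducing mod 49):
  bit 1 = 1 (leading): start with 26.
  bit 2 = 0: square 26^2 = 676 ≡ 39 (mod 49).
  bit 3 = 0: square 39^2 = 1521 ≡ 2 (mod 49).
  bit 4 = 0: square 2^2 = 4 (mod 49).
Final value: 26^8 ≡ 4 (mod 49).

Final answer: 4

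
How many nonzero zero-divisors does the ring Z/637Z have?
In Z/637Z each nonzero element is either a unit (gcd with 637 is 1) or a zero-divisor (gcd > 1). The number of units is φ(637): factorise 637 = 7^2 · 13, so φ(637) = (7^2 − 7^1) · (13 − 1) = 42 · 12 = 504. The nonzero elements number 637 − 1 = 636. Hence the nonzero zero-divisors number 636 − 504 = 132.

Final answer: Z/637Z has 132 nonzero zero-divisors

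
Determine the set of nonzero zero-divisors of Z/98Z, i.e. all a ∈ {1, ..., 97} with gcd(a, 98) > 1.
nonzero zero-divisors of Z/98Z = {2, 4, 6, 7, 8, 10, 12, 14, 16, 18, 20, 21, 22, 24, 26, 28, 30, 32, 34, 35, 36, 38, 40, 42, 44, 46, 48, 49, 50, 52, 54, 56, 58, 60, 62, 63, 64, 66, 68, 70, 72, 74, 76, 77, 78, 80, 82, 84, 86, 88, 90, 91, 92, 94, 96}

An element a ∈ Z/98Z (with a ≠ 0) is a zero-divisor iff gcd(a, 98) > 1 (because a is a unit precisely when gcd(a, n) = 1, and in Z/nZ every nonzero, non-unit element is a zero-divisor). Scan a = 1, ..., 97 and keep those with gcd(a, 98) > 1:
  gcd(2, 98) = 2, gcd(4, 98) = 2, gcd(6, 98) = 2, gcd(7, 98) = 7, gcd(8, 98) = 2, gcd(10, 98) = 2, gcd(12, 98) = 2, gcd(14, 98) = 14, gcd(16, 98) = 2, gcd(18, 98) = 2, gcd(20, 98) = 2, gcd(21, 98) = 7, gcd(22, 98) = 2, gcd(24, 98) = 2, gcd(26, 98) = 2, gcd(28, 98) = 14, gcd(30, 98) = 2, gcd(32, 98) = 2, gcd(34, 98) = 2, gcd(35, 98) = 7, gcd(36, 98) = 2, gcd(38, 98) = 2, gcd(40, 98) = 2, gcd(42, 98) = 14, gcd(44, 98) = 2, gcd(46, 98) = 2, gcd(48, 98) = 2, gcd(49, 98) = 49, gcd(50, 98) = 2, gcd(52, 98) = 2, gcd(54, 98) = 2, gcd(56, 98) = 14, gcd(58, 98) = 2, gcd(60, 98) = 2, gcd(62, 98) = 2, gcd(63, 98) = 7, gcd(64, 98) = 2, gcd(66, 98) = 2, gcd(68, 98) = 2, gcd(70, 98) = 14, gcd(72, 98) = 2, gcd(74, 98) = 2, gcd(76, 98) = 2, gcd(77, 98) = 7, gcd(78, 98) = 2, gcd(80, 98) = 2, gcd(82, 98) = 2, gcd(84, 98) = 14, gcd(86, 98) = 2, gcd(88, 98) = 2, gcd(90, 98) = 2, gcd(91, 98) = 7, gcd(92, 98) = 2, gcd(94, 98) = 2, gcd(96, 98) = 2.
All other a ∈ {1, ..., 97} have gcd(a, 98) = 1 and are units. So the nonzero zero-divisors are exactly the 55 values of a appearing in this scan.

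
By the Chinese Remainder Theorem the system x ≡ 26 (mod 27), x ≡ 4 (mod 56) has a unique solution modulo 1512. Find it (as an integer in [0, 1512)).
The moduli 27, 56 are pairwise coprime, so by the CRT there is a unique solution mod 27·56 = 1512.
Solve by successive substitution. Start with x ≡ 26 (mod 27).
  Combine with x ≡ 4 (mod 56): write x = 26 + 27·t and require 26 + 27·t ≡ 4 (mod 56), i.e. 27·t ≡ 4 − 26 ≡ 34 (mod 56). Since 27^(−1) ≡ 27 (mod 56), t ≡ 27·34 ≡ 22 (mod 56). So x ≡ 26 + 27·22 = 620 (mod 1512).
Unique solution in [0, 1512): x = 620.

Final answer: x ≡ 620 (mod 1512); the representative in [0, 1512) is 620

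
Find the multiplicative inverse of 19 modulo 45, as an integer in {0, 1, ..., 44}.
Apply the extended Euclidean algorithm to (45, 19), tracking rows (r, s, t) with s·45 + t·19 = r. Each division r_prev = q·r_cur + r_new produces the new row as (previous row) − q·(current row):
  row A: (45, 1, 0)   [1·45 + 0·19 = 45]
  row B: (19, 0, 1)   [0·45 + 1·19 = 19]
  45 = 2·19 + 7   → row C = row A − 2·row B = (7, 1, −2)   [check: 1·45 − 2·19 = 7]
  19 = 2·7 + 5   → row D = row B − 2·row C = (5, −2, 5)   [check: −2·45 + 5·19 = 5]
  7 = 1·5 + 2   → row E = row C − 1·row D = (2, 3, −7)   [check: 3·45 − 7·19 = 2]
  5 = 2·2 + 1   → row F = row D − 2·row E = (1, −8, 19)   [check: −8·45 + 19·19 = 1]
  2 = 2·1 + 0   → remainder 0, stop. gcd = 1 (last nonzero row F).
The gcd is 1, so 19 is invertible mod 45. The last nonzero row gives −8·45 + 19·19 = 1, so t = 19. So 19^(−1) ≡ 19 (mod 45). Verify: 19 · 19 = 361 ≡ 1 (mod 45). ✓

Final answer: 19^(−1) ≡ 19 (mod 45)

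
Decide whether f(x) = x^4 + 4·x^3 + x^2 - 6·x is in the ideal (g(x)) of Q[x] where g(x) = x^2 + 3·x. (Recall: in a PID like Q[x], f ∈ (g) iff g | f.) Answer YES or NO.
In Q[x] the ideal (g) consists of all multiples of g, so f ∈ (g) iff g | f, i.e. iff the remainder of f on division by g is 0. Divide f by g (g is monic, so eliminate the leading term of the running remainder at each step):
  leading term x^4: subtract (x^2)·g(x) = x^4 + 3·x^3, leaving x^3 + x^2 - 6·x
  leading term x^3: subtract (x)·g(x) = x^3 + 3·x^2, leaving -2·x^2 - 6·x
  leading term -2·x^2: subtract (-2)·g(x) = -2·x^2 - 6·x, leaving 0
The remainder is 0, so f(x) = g(x) · h(x) with h(x) = x^2 + x - 2. Hence g | f, i.e. f ∈ (g).

Final answer: YES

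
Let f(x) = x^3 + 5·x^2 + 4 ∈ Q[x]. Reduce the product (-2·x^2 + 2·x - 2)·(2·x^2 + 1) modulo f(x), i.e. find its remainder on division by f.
a · b ≡ -126·x^2 + 18·x - 98 (mod f(x))

First multiply in Q[x] without reducing: a · b = -4·x^4 + 4·x^3 - 6·x^2 + 2·x - 2. Now divide by f(x) = x^3 + 5·x^2 + 4, eliminating the leading term at each step:
  leading term -4·x^4: subtract (-4·x)·f(x) = -4·x^4 - 20·x^3 - 16·x, leaving 24·x^3 - 6·x^2 + 18·x - 2
  leading term 24·x^3: subtract (24)·f(x) = 24·x^3 + 120·x^2 + 96, leaving -126·x^2 + 18·x - 98
The degree is now < 3, so this is the remainder. Hence a · b ≡ -126·x^2 + 18·x - 98 in Q[x]/(f).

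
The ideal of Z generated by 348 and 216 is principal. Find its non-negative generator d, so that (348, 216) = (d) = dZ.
In the PID Z, (a, b) is generated by gcd(a, b). Compute gcd(348, 216) with the extended Euclidean algorithm, tracking rows (r, s, t) with s·348 + t·216 = r:
  row A: (348, 1, 0)   [1·348 + 0·216 = 348]
  row B: (216, 0, 1)   [0·348 + 1·216 = 216]
  348 = 1·216 + 132   → row C = row A − 1·row B = (132, 1, −1)   [check: 1·348 − 1·216 = 132]
  216 = 1·132 + 84   → row D = row B − 1·row C = (84, −1, 2)   [check: −1·348 + 2·216 = 84]
  132 = 1·84 + 48   → row E = row C − 1·row D = (48, 2, −3)   [check: 2·348 − 3·216 = 48]
  84 = 1·48 + 36   → row F = row D − 1·row E = (36, −3, 5)   [check: −3·348 + 5·216 = 36]
  48 = 1·36 + 12   → row G = row E − 1·row F = (12, 5, −8)   [check: 5·348 − 8·216 = 12]
  36 = 3·12 + 0   → remainder 0, stop. gcd = 12 (last nonzero row G).
So gcd(348, 216) = 12, with Bézout identity 5·348 − 8·216 = 12. Containment (⊇): the Bézout identity exhibits 12 as an element of (348, 216), giving (12) ⊆ (348, 216). Containment (⊆): since 12 | 348 and 12 | 216 (348 = 12·29, 216 = 12·18), every Z-linear combination of 348 and 216 is divisible by 12, so (348, 216) ⊆ (12). Therefore (348, 216) = (12), d = 12.

Final answer: (348, 216) = (12); d = 12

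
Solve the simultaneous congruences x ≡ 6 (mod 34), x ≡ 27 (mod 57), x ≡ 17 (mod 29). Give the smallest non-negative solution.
x ≡ 2250 (mod 56202); the representative in [0, 56202) is 2250

The moduli 34, 57, 29 are pairwise coprime, so by the CRT there is a unique solution mod 34·57·29 = 56202.
Solve by successive substitution. Start with x ≡ 6 (mod 34).
  Combine with x ≡ 27 (mod 57): write x = 6 + 34·t and require 6 + 34·t ≡ 27 (mod 57), i.e. 34·t ≡ 27 − 6 ≡ 21 (mod 57). Since 34^(−1) ≡ 52 (mod 57), t ≡ 52·21 ≡ 9 (mod 57). So x ≡ 6 + 34·9 = 312 (mod 1938).
  Combine with x ≡ 17 (mod 29): write x = 312 + 1938·t and require 312 + 1938·t ≡ 17 (mod 29), i.e. 1938·t ≡ 17 − 312 ≡ 24 (mod 29). Since 1938^(−1) ≡ 23 (mod 29) (1938 ≡ 24 (mod 29)), t ≡ 23·24 ≡ 1 (mod 29). So x ≡ 312 + 1938·1 = 2250 (mod 56202).
Unique solution in [0, 56202): x = 2250.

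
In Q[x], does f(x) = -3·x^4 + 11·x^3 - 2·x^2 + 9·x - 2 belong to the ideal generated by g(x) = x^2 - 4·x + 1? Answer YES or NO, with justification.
In Q[x] the ideal (g) consists of all multiples of g, so f ∈ (g) iff g | f, i.e. iff the remainder of f on division by g is 0. Divide f by g (g is monic, so eliminate the leading term of the running remainder at each step):
  leading term -3·x^4: subtract (-3·x^2)·g(x) = -3·x^4 + 12·x^3 - 3·x^2, leaving -x^3 + x^2 + 9·x - 2
  leading term -x^3: subtract (-x)·g(x) = -x^3 + 4·x^2 - x, leaving -3·x^2 + 10·x - 2
  leading term -3·x^2: subtract (-3)·g(x) = -3·x^2 + 12·x - 3, leaving 1 - 2·x
The remainder r(x) = 1 - 2·x ≠ 0 (and deg r < deg g), so g ∤ f, i.e. f ∉ (g).

Final answer: NO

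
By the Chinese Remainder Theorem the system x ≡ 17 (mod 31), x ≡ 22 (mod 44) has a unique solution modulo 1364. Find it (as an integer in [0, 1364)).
The moduli 31, 44 are pairwise coprime, so by the CRT there is a unique solution mod 31·44 = 1364.
Solve by successive substitution. Start with x ≡ 17 (mod 31).
  Combine with x ≡ 22 (mod 44): write x = 17 + 31·t and require 17 + 31·t ≡ 22 (mod 44), i.e. 31·t ≡ 22 − 17 ≡ 5 (mod 44). Since 31^(−1) ≡ 27 (mod 44), t ≡ 27·5 ≡ 3 (mod 44). So x ≡ 17 + 31·3 = 110 (mod 1364).
Unique solution in [0, 1364): x = 110.

Final answer: x ≡ 110 (mod 1364); the representative in [0, 1364) is 110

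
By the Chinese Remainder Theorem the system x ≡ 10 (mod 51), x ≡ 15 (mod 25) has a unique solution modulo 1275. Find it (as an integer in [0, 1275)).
The moduli 51, 25 are pairwise coprime, so by the CRT there is a unique solution mod 51·25 = 1275.
Solve by successive substitution. Start with x ≡ 10 (mod 51).
  Combine with x ≡ 15 (mod 25): write x = 10 + 51·t and require 10 + 51·t ≡ 15 (mod 25), i.e. 51·t ≡ 15 − 10 ≡ 5 (mod 25). Since 51^(−1) ≡ 1 (mod 25) (51 ≡ 1 (mod 25)), t ≡ 1·5 ≡ 5 (mod 25). So x ≡ 10 + 51·5 = 265 (mod 1275).
Unique solution in [0, 1275): x = 265.

Final answer: x ≡ 265 (mod 1275); the representative in [0, 1275) is 265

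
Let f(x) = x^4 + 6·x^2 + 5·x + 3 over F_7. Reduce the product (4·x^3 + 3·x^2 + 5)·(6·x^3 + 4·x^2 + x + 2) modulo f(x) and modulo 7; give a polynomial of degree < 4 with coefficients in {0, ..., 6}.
a · b ≡ 4·x^3 + 6·x^2 + 4·x + 2 (mod f(x))

Multiply as integer polynomials: a · b = 24·x^6 + 34·x^5 + 16·x^4 + 41·x^3 + 26·x^2 + 5·x + 10. Reducing coefficients mod 7: a · b ≡ 3·x^6 + 6·x^5 + 2·x^4 + 6·x^3 + 5·x^2 + 5·x + 3. Now divide by f(x) = x^4 + 6·x^2 + 5·x + 3 in F_7[x], eliminating the leading term at each step:
  leading term 3·x^6: subtract (3·x^2)·f(x) = 3·x^6 + 4·x^4 + x^3 + 2·x^2, leaving 6·x^5 + 5·x^4 + 5·x^3 + 3·x^2 + 5·x + 3 (coefficients mod 7)
  leading term 6·x^5: subtract (6·x)·f(x) = 6·x^5 + x^3 + 2·x^2 + 4·x, leaving 5·x^4 + 4·x^3 + x^2 + x + 3 (coefficients mod 7)
  leading term 5·x^4: subtract (5)·f(x) = 5·x^4 + 2·x^2 + 4·x + 1, leaving 4·x^3 + 6·x^2 + 4·x + 2 (coefficients mod 7)
The degree is now < 4, so this is the remainder. Hence a · b ≡ 4·x^3 + 6·x^2 + 4·x + 2 in F_7[x]/(f).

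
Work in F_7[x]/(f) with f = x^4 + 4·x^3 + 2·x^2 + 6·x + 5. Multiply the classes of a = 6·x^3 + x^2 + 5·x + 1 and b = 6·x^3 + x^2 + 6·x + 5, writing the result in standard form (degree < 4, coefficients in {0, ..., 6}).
Multiply as integer polynomials: a · b = 36·x^6 + 12·x^5 + 67·x^4 + 47·x^3 + 36·x^2 + 31·x + 5. Reducing coefficients mod 7: a · b ≡ x^6 + 5·x^5 + 4·x^4 + 5·x^3 + x^2 + 3·x + 5. Now divide by f(x) = x^4 + 4·x^3 + 2·x^2 + 6·x + 5 in F_7[x], eliminating the leading term at each step:
  leading term x^6: subtract (x^2)·f(x) = x^6 + 4·x^5 + 2·x^4 + 6·x^3 + 5·x^2, leaving x^5 + 2·x^4 + 6·x^3 + 3·x^2 + 3·x + 5 (coefficients mod 7)
  leading term x^5: subtract (x)·f(x) = x^5 + 4·x^4 + 2·x^3 + 6·x^2 + 5·x, leaving 5·x^4 + 4·x^3 + 4·x^2 + 5·x + 5 (coefficients mod 7)
  leading term 5·x^4: subtract (5)·f(x) = 5·x^4 + 6·x^3 + 3·x^2 + 2·x + 4, leaving 5·x^3 + x^2 + 3·x + 1 (coefficients mod 7)
The degree is now < 4, so this is the remainder. Hence a · b ≡ 5·x^3 + x^2 + 3·x + 1 in F_7[x]/(f).

Final answer: a · b ≡ 5·x^3 + x^2 + 3·x + 1 (mod f(x))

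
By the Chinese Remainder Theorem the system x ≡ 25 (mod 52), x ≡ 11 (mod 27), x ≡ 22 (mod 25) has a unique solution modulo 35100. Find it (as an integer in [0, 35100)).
The moduli 52, 27, 25 are pairwise coprime, so by the CRT there is a unique solution mod 52·27·25 = 35100.
Solve by successive substitution. Start with x ≡ 25 (mod 52).
  Combine with x ≡ 11 (mod 27): write x = 25 + 52·t and require 25 + 52·t ≡ 11 (mod 27), i.e. 52·t ≡ 11 − 25 ≡ 13 (mod 27). Since 52^(−1) ≡ 13 (mod 27) (52 ≡ 25 (mod 27)), t ≡ 13·13 ≡ 7 (mod 27). So x ≡ 25 + 52·7 = 389 (mod 1404).
  Combine with x ≡ 22 (mod 25): write x = 389 + 1404·t and require 389 + 1404·t ≡ 22 (mod 25), i.e. 1404·t ≡ 22 − 389 ≡ 8 (mod 25). Since 1404^(−1) ≡ 19 (mod 25) (1404 ≡ 4 (mod 25)), t ≡ 19·8 ≡ 2 (mod 25). So x ≡ 389 + 1404·2 = 3197 (mod 35100).
Unique solution in [0, 35100): x = 3197.

Final answer: x ≡ 3197 (mod 35100); the representative in [0, 35100) is 3197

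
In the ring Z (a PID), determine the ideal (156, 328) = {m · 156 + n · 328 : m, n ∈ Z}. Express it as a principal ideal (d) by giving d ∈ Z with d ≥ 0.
In the PID Z, (a, b) is generated by gcd(a, b). Compute gcd(328, 156) with the extended Euclidean algorithm, tracking rows (r, s, t) with s·328 + t·156 = r:
  row A: (328, 1, 0)   [1·328 + 0·156 = 328]
  row B: (156, 0, 1)   [0·328 + 1·156 = 156]
  328 = 2·156 + 16   → row C = row A − 2·row B = (16, 1, −2)   [check: 1·328 − 2·156 = 16]
  156 = 9·16 + 12   → row D = row B − 9·row C = (12, −9, 19)   [check: −9·328 + 19·156 = 12]
  16 = 1·12 + 4   → row E = row C − 1·row D = (4, 10, −21)   [check: 10·328 − 21·156 = 4]
  12 = 3·4 + 0   → remainder 0, stop. gcd = 4 (last nonzero row E).
So gcd(156, 328) = 4, with Bézout identity 10·328 − 21·156 = 4. Containment (⊇): the Bézout identity exhibits 4 as an element of (156, 328), giving (4) ⊆ (156, 328). Containment (⊆): since 4 | 156 and 4 | 328 (156 = 4·39, 328 = 4·82), every Z-linear combination of 156 and 328 is divisible by 4, so (156, 328) ⊆ (4). Therefore (156, 328) = (4), d = 4.

Final answer: (156, 328) = (4); d = 4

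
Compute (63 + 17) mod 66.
Both summands are already reduced mod 66. 63 + 17 = 80; 80 = 1·66 + 14, so (63 + 17) mod 66 = 14.

Final answer: 14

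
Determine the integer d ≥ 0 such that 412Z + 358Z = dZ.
In the PID Z, (a, b) is generated by gcd(a, b). Compute gcd(412, 358) with the extended Euclidean algorithm, tracking rows (r, s, t) with s·412 + t·358 = r:
  row A: (412, 1, 0)   [1·412 + 0·358 = 412]
  row B: (358, 0, 1)   [0·412 + 1·358 = 358]
  412 = 1·358 + 54   → row C = row A − 1·row B = (54, 1, −1)   [check: 1·412 − 1·358 = 54]
  358 = 6·54 + 34   → row D = row B − 6·row C = (34, −6, 7)   [check: −6·412 + 7·358 = 34]
  54 = 1·34 + 20   → row E = row C − 1·row D = (20, 7, −8)   [check: 7·412 − 8·358 = 20]
  34 = 1·20 + 14   → row F = row D − 1·row E = (14, −13, 15)   [check: −13·412 + 15·358 = 14]
  20 = 1·14 + 6   → row G = row E − 1·row F = (6, 20, −23)   [check: 20·412 − 23·358 = 6]
  14 = 2·6 + 2   → row H = row F − 2·row G = (2, −53, 61)   [check: −53·412 + 61·358 = 2]
  6 = 3·2 + 0   → remainder 0, stop. gcd = 2 (last nonzero row H).
So gcd(412, 358) = 2, with Bézout identity −53·412 + 61·358 = 2. Containment (⊇): the Bézout identity exhibits 2 as an element of (412, 358), giving (2) ⊆ (412, 358). Containment (⊆): since 2 | 412 and 2 | 358 (412 = 2·206, 358 = 2·179), every Z-linear combination of 412 and 358 is divisible by 2, so (412, 358) ⊆ (2). Therefore (412, 358) = (2), d = 2.

Final answer: (412, 358) = (2); d = 2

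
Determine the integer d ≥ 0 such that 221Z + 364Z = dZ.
(221, 364) = (13); d = 13

In the PID Z, (a, b) is generated by gcd(a, b). Compute gcd(364, 221) with the extended Euclidean algorithm, tracking rows (r, s, t) with s·364 + t·221 = r:
  row A: (364, 1, 0)   [1·364 + 0·221 = 364]
  row B: (221, 0, 1)   [0·364 + 1·221 = 221]
  364 = 1·221 + 143   → row C = row A − 1·row B = (143, 1, −1)   [check: 1·364 − 1·221 = 143]
  221 = 1·143 + 78   → row D = row B − 1·row C = (78, −1, 2)   [check: −1·364 + 2·221 = 78]
  143 = 1·78 + 65   → row E = row C − 1·row D = (65, 2, −3)   [check: 2·364 − 3·221 = 65]
  78 = 1·65 + 13   → row F = row D − 1·row E = (13, −3, 5)   [check: −3·364 + 5·221 = 13]
  65 = 5·13 + 0   → remainder 0, stop. gcd = 13 (last nonzero row F).
So gcd(221, 364) = 13, with Bézout identity −3·364 + 5·221 = 13. Containment (⊇): the Bézout identity exhibits 13 as an element of (221, 364), giving (13) ⊆ (221, 364). Containment (⊆): since 13 | 221 and 13 | 364 (221 = 13·17, 364 = 13·28), every Z-linear combination of 221 and 364 is divisible by 13, so (221, 364) ⊆ (13). Therefore (221, 364) = (13), d = 13.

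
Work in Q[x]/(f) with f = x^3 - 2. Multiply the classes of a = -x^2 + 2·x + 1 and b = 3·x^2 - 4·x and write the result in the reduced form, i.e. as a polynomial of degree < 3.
a · b ≡ -5·x^2 - 10·x + 20 (mod f(x))

First multiply in Q[x] without reducing: a · b = -3·x^4 + 10·x^3 - 5·x^2 - 4·x. Now divide by f(x) = x^3 - 2, eliminating the leading term at each step:
  leading term -3·x^4: subtract (-3·x)·f(x) = -3·x^4 + 6·x, leaving 10·x^3 - 5·x^2 - 10·x
  leading term 10·x^3: subtract (10)·f(x) = 10·x^3 - 20, leaving -5·x^2 - 10·x + 20
The degree is now < 3, so this is the remainder. Hence a · b ≡ -5·x^2 - 10·x + 20 in Q[x]/(f).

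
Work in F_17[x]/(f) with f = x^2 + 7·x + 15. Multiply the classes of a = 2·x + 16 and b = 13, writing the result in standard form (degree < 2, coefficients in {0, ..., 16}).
Multiply as integer polynomials: a · b = 26·x + 208. Reducing coefficients mod 17: a · b ≡ 9·x + 4. This already has degree < 2, so no reduction by f is needed. Hence a · b ≡ 9·x + 4 in F_17[x]/(f).

Final answer: a · b ≡ 9·x + 4 (mod f(x))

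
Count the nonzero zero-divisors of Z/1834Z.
Z/1834Z has 1053 nonzero zero-divisors

In Z/1834Z each nonzero element is either a unit (gcd with 1834 is 1) or a zero-divisor (gcd > 1). The number of units is φ(1834): factorise 1834 = 2 · 7 · 131, so φ(1834) = (2 − 1) · (7 − 1) · (131 − 1) = 1 · 6 · 130 = 780. The nonzero elements number 1834 − 1 = 1833. Hence the nonzero zero-divisors number 1833 − 780 = 1053.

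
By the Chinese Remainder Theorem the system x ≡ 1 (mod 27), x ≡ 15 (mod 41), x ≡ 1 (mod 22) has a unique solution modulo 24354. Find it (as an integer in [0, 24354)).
x ≡ 7723 (mod 24354); the representative in [0, 24354) is 7723

The moduli 27, 41, 22 are pairwise coprime, so by the CRT there is a unique solution mod 27·41·22 = 24354.
Solve by successive substitution. Start with x ≡ 1 (mod 27).
  Combine with x ≡ 15 (mod 41): write x = 1 + 27·t and require 1 + 27·t ≡ 15 (mod 41), i.e. 27·t ≡ 15 − 1 ≡ 14 (mod 41). Since 27^(−1) ≡ 38 (mod 41), t ≡ 38·14 ≡ 40 (mod 41). So x ≡ 1 + 27·40 = 1081 (mod 1107).
  Combine with x ≡ 1 (mod 22): write x = 1081 + 1107·t and require 1081 + 1107·t ≡ 1 (mod 22), i.e. 1107·t ≡ 1 − 1081 ≡ 20 (mod 22). Since 1107^(−1) ≡ 19 (mod 22) (1107 ≡ 7 (mod 22)), t ≡ 19·20 ≡ 6 (mod 22). So x ≡ 1081 + 1107·6 = 7723 (mod 24354).
Unique solution in [0, 24354): x = 7723.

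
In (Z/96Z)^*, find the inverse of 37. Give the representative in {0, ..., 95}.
37^(−1) ≡ 13 (mod 96)

Apply the extended Euclidean algorithm to (96, 37), tracking rows (r, s, t) with s·96 + t·37 = r. Each division r_prev = q·r_cur + r_new produces the new row as (previous row) − q·(current row):
  row A: (96, 1, 0)   [1·96 + 0·37 = 96]
  row B: (37, 0, 1)   [0·96 + 1·37 = 37]
  96 = 2·37 + 22   → row C = row A − 2·row B = (22, 1, −2)   [check: 1·96 − 2·37 = 22]
  37 = 1·22 + 15   → row D = row B − 1·row C = (15, −1, 3)   [check: −1·96 + 3·37 = 15]
  22 = 1·15 + 7   → row E = row C − 1·row D = (7, 2, −5)   [check: 2·96 − 5·37 = 7]
  15 = 2·7 + 1   → row F = row D − 2·row E = (1, −5, 13)   [check: −5·96 + 13·37 = 1]
  7 = 7·1 + 0   → remainder 0, stop. gcd = 1 (last nonzero row F).
The gcd is 1, so 37 is invertible mod 96. The last nonzero row gives −5·96 + 13·37 = 1, so t = 13. So 37^(−1) ≡ 13 (mod 96). Verify: 37 · 13 = 481 ≡ 1 (mod 96). ✓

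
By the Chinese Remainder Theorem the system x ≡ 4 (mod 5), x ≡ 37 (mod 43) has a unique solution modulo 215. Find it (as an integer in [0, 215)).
x ≡ 209 (mod 215); the representative in [0, 215) is 209

The moduli 5, 43 are pairwise coprime, so by the CRT there is a unique solution mod 5·43 = 215.
Solve by successive substitution. Start with x ≡ 4 (mod 5).
  Combine with x ≡ 37 (mod 43): write x = 4 + 5·t and require 4 + 5·t ≡ 37 (mod 43), i.e. 5·t ≡ 37 − 4 ≡ 33 (mod 43). Since 5^(−1) ≡ 26 (mod 43), t ≡ 26·33 ≡ 41 (mod 43). So x ≡ 4 + 5·41 = 209 (mod 215).
Unique solution in [0, 215): x = 209.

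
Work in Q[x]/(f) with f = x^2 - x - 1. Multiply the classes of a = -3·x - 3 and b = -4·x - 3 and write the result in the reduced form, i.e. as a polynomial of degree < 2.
First multiply in Q[x] without reducing: a · b = 12·x^2 + 21·x + 9. Now divide by f(x) = x^2 - x - 1, eliminating the leading term at each step:
  leading term 12·x^2: subtract (12)·f(x) = 12·x^2 - 12·x - 12, leaving 33·x + 21
The degree is now < 2, so this is the remainder. Hence a · b ≡ 33·x + 21 in Q[x]/(f).

Final answer: a · b ≡ 33·x + 21 (mod f(x))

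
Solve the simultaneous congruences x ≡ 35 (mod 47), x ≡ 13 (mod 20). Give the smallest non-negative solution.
x ≡ 693 (mod 940); the representative in [0, 940) is 693

The moduli 47, 20 are pairwise coprime, so by the CRT there is a unique solution mod 47·20 = 940.
Solve by successive substitution. Start with x ≡ 35 (mod 47).
  Combine with x ≡ 13 (mod 20): write x = 35 + 47·t and require 35 + 47·t ≡ 13 (mod 20), i.e. 47·t ≡ 13 − 35 ≡ 18 (mod 20). Since 47^(−1) ≡ 3 (mod 20) (47 ≡ 7 (mod 20)), t ≡ 3·18 ≡ 14 (mod 20). So x ≡ 35 + 47·14 = 693 (mod 940).
Unique solution in [0, 940): x = 693.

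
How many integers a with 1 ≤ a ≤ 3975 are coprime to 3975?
2080

The number of a ∈ {1, ..., 3975} with gcd(a, 3975) = 1 is by definition Euler's totient φ(3975). φ is multiplicative, with φ(p^e) = p^e − p^(e−1). Factorise 3975 = 3 · 5^2 · 53. Then
  φ(3975) = (3 − 1) · (5^2 − 5^1) · (53 − 1) = 2 · 20 · 52 = 2080.
So there are 2080 such integers.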